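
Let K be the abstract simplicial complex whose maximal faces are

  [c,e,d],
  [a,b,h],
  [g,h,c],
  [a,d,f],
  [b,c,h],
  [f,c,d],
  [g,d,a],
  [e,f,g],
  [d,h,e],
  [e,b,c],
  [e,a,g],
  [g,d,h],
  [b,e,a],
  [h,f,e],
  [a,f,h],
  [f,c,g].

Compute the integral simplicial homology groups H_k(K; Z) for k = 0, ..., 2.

K has 8 vertices, 24 edges, 16 triangles.
rank ∂_0 = 0, rank ∂_1 = 7 ⇒ b_0 = 8 − 0 − 7 = 1; all invariant factors of ∂_1 are 1 so no torsion. So H_0 ≅ Z.
rank ∂_1 = 7, rank ∂_2 = 15 ⇒ b_1 = 24 − 7 − 15 = 2; all invariant factors of ∂_2 are 1 so no torsion. So H_1 ≅ Z^2.
rank ∂_2 = 15, rank ∂_3 = 0 ⇒ b_2 = 16 − 15 − 0 = 1. So H_2 ≅ Z.

H_0 ≅ Z,  H_1 ≅ Z^2,  H_2 ≅ Z.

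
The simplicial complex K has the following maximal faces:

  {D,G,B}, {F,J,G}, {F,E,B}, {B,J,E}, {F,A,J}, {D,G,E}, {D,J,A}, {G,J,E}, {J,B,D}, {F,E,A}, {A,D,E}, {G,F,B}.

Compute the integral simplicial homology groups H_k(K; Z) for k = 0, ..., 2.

Order the vertices as A < B < D < E < F < G < J. Listing each simplex with vertices in this order, K has dimension 2 with simplices:

  0-simplices (7): A, B, D, E, F, G, J
  1-simplices (18): AD, AE, AF, AJ, BD, BE, BF, BG, BJ, DE, DG, DJ, EF, EG, EJ, FG, FJ, GJ
  2-simplices (12): ADE, ADJ, AEF, AFJ, BDG, BDJ, BEF, BEJ, BFG, DEG, EGJ, FGJ

Hence C_0 ≅ Z^7, C_1 ≅ Z^18, C_2 ≅ Z^12.

∂_1: C_1 → C_0 sends each edge [p,q] (with p < q) to q − p. For instance
  ∂BD = D − B.
The 7×18 boundary matrix has rank 6 and Smith normal form diag(1,1,1,1,1,1).

Boundary ∂_2: C_2 → C_1 maps a triangle to the signed sum of its edges. For instance
  ∂FGJ = GJ − FJ + FG,
  ∂EGJ = GJ − EJ + EG.
This gives a 18×12 integer matrix of rank 12; reducing to Smith normal form yields diagonal entries (1,1,1,1,1,1,1,1,1,1,1,2).

Now H_k = ker ∂_k / im ∂_{k+1}, so:

  H_0: rank C_0 − rank ∂_1 = 7 − 6 = 1, and the invariant factors of ∂_1 are all 1, so H_0 = Z.
  H_1: rank ker ∂_1 − rank ∂_2 = (18 − 6) − 12 = 0, and ∂_2 has invariant factor 2 > 1, so H_1 = Z_2.
  H_2: rank ker ∂_2 − rank ∂_3 = (12 − 12) − 0 = 0, and there is no ∂_3, so H_2 = 0.

H_0 ≅ Z,  H_1 ≅ Z_2,  H_2 = 0.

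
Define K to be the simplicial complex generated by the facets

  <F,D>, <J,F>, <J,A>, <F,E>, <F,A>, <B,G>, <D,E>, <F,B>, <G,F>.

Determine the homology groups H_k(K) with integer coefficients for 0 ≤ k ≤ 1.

H_0 = Z,  H_1 = Z^3.

We work with the vertex ordering A < B < D < E < F < G < J. The simplices of K, each written with vertices in increasing order, are:

  0-simplices (7): A, B, D, E, F, G, J
  1-simplices (9): AF, AJ, BF, BG, DE, DF, EF, FG, FJ

so the chain groups are C_0 ≅ Z^7, C_1 ≅ Z^9.

∂_1: C_1 → C_0 is given by ∂[p,q] = [q] − [p]. For instance
  ∂BF = F − B.
This gives a 7×9 integer matrix of rank 6; reducing to Smith normal form yields diagonal entries (1,1,1,1,1,1).

Reading off H_k = ker ∂_k / im ∂_{k+1}:

  H_0: rank C_0 − rank ∂_1 = 7 − 6 = 1, and the invariant factors of ∂_1 are all 1, so H_0 ≅ Z.
  H_1: rank ker ∂_1 − rank ∂_2 = (9 − 6) − 0 = 3, and there is no ∂_2, so H_1 ≅ Z^3.

(K is a triangulation of a wedge of 3 circles.)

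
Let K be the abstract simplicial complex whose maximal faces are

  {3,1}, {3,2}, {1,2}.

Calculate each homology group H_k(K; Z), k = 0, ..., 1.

Order the vertices as 1 < 2 < 3. Listing each simplex with vertices in this order, K has dimension 1 with simplices:

  0-simplices (3): [1], [2], [3]
  1-simplices (3): [1,2], [1,3], [2,3]

so the chain groups are C_0 ≅ Z^3, C_1 ≅ Z^3.

The boundary map ∂_1: C_1 → C_0 is given by ∂[p,q] = [q] − [p].
The 3×3 boundary matrix has rank 2 and Smith normal form diag(1,1).

Now H_k = ker ∂_k / im ∂_{k+1}, so:

  H_0: rank C_0 − rank ∂_1 = 3 − 2 = 1, and the invariant factors of ∂_1 are all 1, so H_0 ≅ Z.
  H_1: rank ker ∂_1 − rank ∂_2 = (3 − 2) − 0 = 1, and there is no ∂_2, so H_1 ≅ Z.

H_0 ≅ Z,  H_1 ≅ Z.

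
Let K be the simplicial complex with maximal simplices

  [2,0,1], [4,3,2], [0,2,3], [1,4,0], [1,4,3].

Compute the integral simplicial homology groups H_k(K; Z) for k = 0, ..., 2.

H_0 ≅ Z,  H_1 ≅ Z,  H_2 = 0.

K has 5 vertices, 10 edges, 5 triangles.
rank ∂_0 = 0, rank ∂_1 = 4 ⇒ b_0 = 5 − 0 − 4 = 1; all invariant factors of ∂_1 are 1 so no torsion. So H_0 = Z.
rank ∂_1 = 4, rank ∂_2 = 5 ⇒ b_1 = 10 − 4 − 5 = 1; all invariant factors of ∂_2 are 1 so no torsion. So H_1 = Z.
rank ∂_2 = 5, rank ∂_3 = 0 ⇒ b_2 = 5 − 5 − 0 = 0. So H_2 = 0.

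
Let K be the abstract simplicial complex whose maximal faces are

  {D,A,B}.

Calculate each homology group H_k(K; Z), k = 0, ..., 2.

H_0 ≅ Z,  H_1 = 0,  H_2 = 0.

We work with the vertex ordering A < B < D. The simplices of K, each written with vertices in increasing order, are:

  0-simplices (3): A, B, D
  1-simplices (3): AB, AD, BD
  2-simplices (1): ABD

giving chain groups C_0 ≅ Z^3, C_1 ≅ Z^3, C_2 ≅ Z^1.

∂_1: C_1 → C_0 sends each edge [p,q] (with p < q) to q − p. For instance
  ∂AD = D − A.
The resulting 3×3 matrix has rank 2, and its Smith normal form has invariant factors (1,1).

Boundary ∂_2: C_2 → C_1 sends each 2-simplex [p,q,r] to [q,r] − [p,r] + [p,q]. For instance
  ∂ABD = BD − AD + AB.
The 3×1 boundary matrix has rank 1 and Smith normal form diag(1).

Computing H_k = (kernel of ∂_k) / (image of ∂_{k+1}):

  H_0: rank C_0 − rank ∂_1 = 3 − 2 = 1, and the invariant factors of ∂_1 are all 1, so H_0 ≅ Z.
  H_1: rank ker ∂_1 − rank ∂_2 = (3 − 2) − 1 = 0, and the invariant factors of ∂_2 are all 1, so H_1 ≅ 0.
  H_2: rank ker ∂_2 − rank ∂_3 = (1 − 1) − 0 = 0, and there is no ∂_3, so H_2 ≅ 0.

(K is a triangulation of the 2-simplex.)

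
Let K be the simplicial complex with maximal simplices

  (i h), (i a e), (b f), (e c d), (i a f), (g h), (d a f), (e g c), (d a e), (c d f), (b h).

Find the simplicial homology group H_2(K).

K has 9 vertices, 17 edges, 7 triangles.
rank ∂_2 = 7, rank ∂_3 = 0 ⇒ b_2 = 7 − 7 − 0 = 0. So H_2 = 0.

H_2 = 0.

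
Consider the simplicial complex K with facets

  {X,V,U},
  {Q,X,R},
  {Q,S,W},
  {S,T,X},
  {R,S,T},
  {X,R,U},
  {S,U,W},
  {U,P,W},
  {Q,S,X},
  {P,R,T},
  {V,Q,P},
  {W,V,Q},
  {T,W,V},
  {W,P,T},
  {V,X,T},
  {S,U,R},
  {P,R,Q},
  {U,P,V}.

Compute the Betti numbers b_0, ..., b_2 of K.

b_0 = 1, b_1 = 1, b_2 = 0.

Fix the vertex order P < Q < R < S < T < U < V < W < X and write every simplex with vertices in increasing order. Then dim K = 2 and the simplices of K are:

  0-simplices (9): P, Q, R, S, T, U, V, W, X
  1-simplices (27): PQ, PR, PT, PU, PV, PW, QR, QS, QV, QW, QX, RS, RT, RU, RX, ST, SU, SW, SX, TV, TW, TX, UV, UW, UX, VW, VX
  2-simplices (18): PQR, PQV, PRT, PTW, PUV, PUW, QRX, QSW, QSX, QVW, RST, RSU, RUX, STX, SUW, TVW, TVX, UVX

giving chain groups C_0 ≅ Z^9, C_1 ≅ Z^27, C_2 ≅ Z^18.

Boundary ∂_1: C_1 → C_0 is given by ∂[p,q] = [q] − [p]. For instance
  ∂PT = T − P.
The 9×27 boundary matrix has rank 8 and Smith normal form diag(1,1,1,1,1,1,1,1).

∂_2: C_2 → C_1 acts by ∂[p,q,r] = [q,r] − [p,r] + [p,q]. For instance
  ∂PQR = QR − PR + PQ,
  ∂QSW = SW − QW + QS.
The resulting 27×18 matrix has rank 18, and its Smith normal form has invariant factors (1,1,1,1,1,1,1,1,1,1,1,1,1,1,1,1,1,2).

Now H_k = ker ∂_k / im ∂_{k+1}, so:

  H_0: rank C_0 − rank ∂_1 = 9 − 8 = 1, and the invariant factors of ∂_1 are all 1, so H_0 ≅ Z.
  H_1: rank ker ∂_1 − rank ∂_2 = (27 − 8) − 18 = 1, and ∂_2 has invariant factor 2 > 1, so H_1 ≅ Z × Z/2.
  H_2: rank ker ∂_2 − rank ∂_3 = (18 − 18) − 0 = 0, and there is no ∂_3, so H_2 ≅ 0.

Hence the Betti numbers are b_0 = 1, b_1 = 1, b_2 = 0.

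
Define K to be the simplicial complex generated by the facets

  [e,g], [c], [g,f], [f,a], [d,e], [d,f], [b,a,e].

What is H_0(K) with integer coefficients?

H_0 ≅ Z^2.

We work with the vertex ordering a < b < c < d < e < f < g. The simplices of K, each written with vertices in increasing order, are:

  0-simplices (7): a, b, c, d, e, f, g
  1-simplices (8): ab, ae, af, be, de, df, eg, fg
  2-simplices (1): abe

so the chain groups are C_0 ≅ Z^7, C_1 ≅ Z^8, C_2 ≅ Z^1.

Boundary ∂_1: C_1 → C_0 maps an edge to its endpoints' difference, ∂[p,q] = q − p.
The 7×8 boundary matrix has rank 5 and Smith normal form diag(1,1,1,1,1).

Boundary ∂_2: C_2 → C_1 acts by ∂[p,q,r] = [q,r] − [p,r] + [p,q]. For instance
  ∂abe = be − ae + ab.
This gives a 8×1 integer matrix of rank 1; reducing to Smith normal form yields diagonal entries (1).

Computing H_k = (kernel of ∂_k) / (image of ∂_{k+1}):

  H_0: rank C_0 − rank ∂_1 = 7 − 5 = 2, and the invariant factors of ∂_1 are all 1, so H_0 = Z^2.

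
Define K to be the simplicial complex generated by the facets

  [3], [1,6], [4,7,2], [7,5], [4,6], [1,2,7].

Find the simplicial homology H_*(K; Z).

H_0 = Z^2,  H_1 = Z,  H_2 = 0.

Fix the vertex order 1 < 2 < 3 < 4 < 5 < 6 < 7 and write every simplex with vertices in increasing order. Then dim K = 2 and the simplices of K are:

  0-simplices (7): [1], [2], [3], [4], [5], [6], [7]
  1-simplices (8): [1,2], [1,6], [1,7], [2,4], [2,7], [4,6], [4,7], [5,7]
  2-simplices (2): [1,2,7], [2,4,7]

Hence C_0 ≅ Z^7, C_1 ≅ Z^8, C_2 ≅ Z^2.

∂_1: C_1 → C_0 sends each edge [p,q] (with p < q) to q − p.
The 7×8 boundary matrix has rank 5 and Smith normal form diag(1,1,1,1,1).

Boundary ∂_2: C_2 → C_1 acts by ∂[p,q,r] = [q,r] − [p,r] + [p,q]. For instance
  ∂[2,4,7] = [4,7] − [2,7] + [2,4],
  ∂[1,2,7] = [2,7] − [1,7] + [1,2].
This gives a 8×2 integer matrix of rank 2; reducing to Smith normal form yields diagonal entries (1,1).

From H_k ≅ ker(∂_k) / im(∂_{k+1}) we obtain:

  H_0: rank C_0 − rank ∂_1 = 7 − 5 = 2, and the invariant factors of ∂_1 are all 1, so H_0 ≅ Z^2.
  H_1: rank ker ∂_1 − rank ∂_2 = (8 − 5) − 2 = 1, and the invariant factors of ∂_2 are all 1, so H_1 ≅ Z.
  H_2: rank ker ∂_2 − rank ∂_3 = (2 − 2) − 0 = 0, and there is no ∂_3, so H_2 ≅ 0.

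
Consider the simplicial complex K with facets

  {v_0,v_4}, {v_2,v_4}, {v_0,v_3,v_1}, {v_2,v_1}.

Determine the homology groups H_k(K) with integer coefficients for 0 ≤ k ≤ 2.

H_0 = Z,  H_1 = Z,  H_2 = 0.

We work with the vertex ordering v_0 < v_1 < v_2 < v_3 < v_4. The simplices of K, each written with vertices in increasing order, are:

  0-simplices (5): [v_0], [v_1], [v_2], [v_3], [v_4]
  1-simplices (6): [v_0,v_1], [v_0,v_3], [v_0,v_4], [v_1,v_2], [v_1,v_3], [v_2,v_4]
  2-simplices (1): [v_0,v_1,v_3]

Hence C_0 ≅ Z^5, C_1 ≅ Z^6, C_2 ≅ Z^1.

∂_1: C_1 → C_0 sends each edge [p,q] (with p < q) to q − p. For instance
  ∂[v_1,v_2] = [v_2] − [v_1].
As a 5×6 matrix over Z this has rank 4, with invariant factors (1,1,1,1).

The boundary map ∂_2: C_2 → C_1 sends each 2-simplex [p,q,r] to [q,r] − [p,r] + [p,q]. For instance
  ∂[v_0,v_1,v_3] = [v_1,v_3] − [v_0,v_3] + [v_0,v_1].
This gives a 6×1 integer matrix of rank 1; reducing to Smith normal form yields diagonal entries (1).

Now H_k = ker ∂_k / im ∂_{k+1}, so:

  H_0: rank C_0 − rank ∂_1 = 5 − 4 = 1, and the invariant factors of ∂_1 are all 1, so H_0 = Z.
  H_1: rank ker ∂_1 − rank ∂_2 = (6 − 4) − 1 = 1, and the invariant factors of ∂_2 are all 1, so H_1 = Z.
  H_2: rank ker ∂_2 − rank ∂_3 = (1 − 1) − 0 = 0, and there is no ∂_3, so H_2 = 0.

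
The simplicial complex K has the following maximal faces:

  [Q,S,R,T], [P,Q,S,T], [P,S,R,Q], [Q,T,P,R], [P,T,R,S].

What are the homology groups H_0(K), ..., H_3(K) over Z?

We work with the vertex ordering P < Q < R < S < T. The simplices of K, each written with vertices in increasing order, are:

  0-simplices (5): P, Q, R, S, T
  1-simplices (10): PQ, PR, PS, PT, QR, QS, QT, RS, RT, ST
  2-simplices (10): PQR, PQS, PQT, PRS, PRT, PST, QRS, QRT, QST, RST
  3-simplices (5): PQRS, PQRT, PQST, PRST, QRST

giving chain groups C_0 ≅ Z^5, C_1 ≅ Z^10, C_2 ≅ Z^10, C_3 ≅ Z^5.

Boundary ∂_1: C_1 → C_0 maps an edge to its endpoints' difference, ∂[p,q] = q − p. For instance
  ∂QS = S − Q.
As a 5×10 matrix over Z this has rank 4, with invariant factors (1,1,1,1).

The boundary map ∂_2: C_2 → C_1 maps a triangle to the signed sum of its edges. For instance
  ∂PST = ST − PT + PS,
  ∂PQT = QT − PT + PQ.
The 10×10 boundary matrix has rank 6 and Smith normal form diag(1,1,1,1,1,1).

∂_3: C_3 → C_2 sends each 3-simplex σ to the alternating sum Σ_i (−1)^i (σ with its i-th vertex removed). For instance
  ∂PQRS = QRS − PRS + PQS − PQR,
  ∂QRST = RST − QST + QRT − QRS.
As a 10×5 matrix over Z this has rank 4, with invariant factors (1,1,1,1).

Computing H_k = (kernel of ∂_k) / (image of ∂_{k+1}):

  H_0: rank C_0 − rank ∂_1 = 5 − 4 = 1, and the invariant factors of ∂_1 are all 1, so H_0 ≅ Z.
  H_1: rank ker ∂_1 − rank ∂_2 = (10 − 4) − 6 = 0, and the invariant factors of ∂_2 are all 1, so H_1 ≅ 0.
  H_2: rank ker ∂_2 − rank ∂_3 = (10 − 6) − 4 = 0, and the invariant factors of ∂_3 are all 1, so H_2 ≅ 0.
  H_3: rank ker ∂_3 − rank ∂_4 = (5 − 4) − 0 = 1, and there is no ∂_4, so H_3 ≅ Z.

(K is a triangulation of the 3-sphere S^3.)

H_0 = Z,  H_1 = 0,  H_2 = 0,  H_3 = Z.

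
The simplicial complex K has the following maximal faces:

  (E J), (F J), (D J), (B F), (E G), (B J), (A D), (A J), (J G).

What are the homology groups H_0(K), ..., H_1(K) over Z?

H_0 ≅ Z,  H_1 ≅ Z^3.

Take the total order A < B < D < E < F < G < J on the vertex set. Then K (dimension 1) consists of the simplices:

  0-simplices (7): A, B, D, E, F, G, J
  1-simplices (9): AD, AJ, BF, BJ, DJ, EG, EJ, FJ, GJ

Hence C_0 ≅ Z^7, C_1 ≅ Z^9.

The boundary map ∂_1: C_1 → C_0 sends each edge [p,q] (with p < q) to q − p. For instance
  ∂EJ = J − E.
This gives a 7×9 integer matrix of rank 6; reducing to Smith normal form yields diagonal entries (1,1,1,1,1,1).

From H_k ≅ ker(∂_k) / im(∂_{k+1}) we obtain:

  H_0: rank C_0 − rank ∂_1 = 7 − 6 = 1, and the invariant factors of ∂_1 are all 1, so H_0 ≅ Z.
  H_1: rank ker ∂_1 − rank ∂_2 = (9 − 6) − 0 = 3, and there is no ∂_2, so H_1 ≅ Z^3.

As a check, the Euler characteristic is 7 − 9 = -2, which agrees with 1 − 3 = -2.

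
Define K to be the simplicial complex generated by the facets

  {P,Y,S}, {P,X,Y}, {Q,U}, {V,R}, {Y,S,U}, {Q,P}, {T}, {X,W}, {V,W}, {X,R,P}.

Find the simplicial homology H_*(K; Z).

H_0 ≅ Z^2,  H_1 ≅ Z^2,  H_2 = 0.

K has 10 vertices, 14 edges, 4 triangles.
rank ∂_0 = 0, rank ∂_1 = 8 ⇒ b_0 = 10 − 0 − 8 = 2; all invariant factors of ∂_1 are 1 so no torsion. So H_0 = Z^2.
rank ∂_1 = 8, rank ∂_2 = 4 ⇒ b_1 = 14 − 8 − 4 = 2; all invariant factors of ∂_2 are 1 so no torsion. So H_1 = Z^2.
rank ∂_2 = 4, rank ∂_3 = 0 ⇒ b_2 = 4 − 4 − 0 = 0. So H_2 = 0.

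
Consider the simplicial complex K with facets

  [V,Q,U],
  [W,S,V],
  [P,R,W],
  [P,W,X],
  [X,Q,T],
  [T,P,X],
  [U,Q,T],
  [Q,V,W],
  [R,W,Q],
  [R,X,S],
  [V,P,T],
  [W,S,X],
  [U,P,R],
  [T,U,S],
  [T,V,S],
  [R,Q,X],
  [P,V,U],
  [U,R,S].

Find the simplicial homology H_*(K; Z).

H_0 = Z,  H_1 = Z ⊕ Z/2Z,  H_2 = 0.

Take the total order P < Q < R < S < T < U < V < W < X on the vertex set. Then K (dimension 2) consists of the simplices:

  0-simplices (9): P, Q, R, S, T, U, V, W, X
  1-simplices (27): PR, PT, PU, PV, PW, PX, QR, QT, QU, QV, QW, QX, RS, RU, RW, RX, ST, SU, SV, SW, SX, TU, TV, TX, UV, VW, WX
  2-simplices (18): PRU, PRW, PTV, PTX, PUV, PWX, QRW, QRX, QTU, QTX, QUV, QVW, RSU, RSX, STU, STV, SVW, SWX

giving chain groups C_0 ≅ Z^9, C_1 ≅ Z^27, C_2 ≅ Z^18.

Boundary ∂_1: C_1 → C_0 maps an edge to its endpoints' difference, ∂[p,q] = q − p. For instance
  ∂RW = W − R.
As a 9×27 matrix over Z this has rank 8, with invariant factors (1,1,1,1,1,1,1,1).

∂_2: C_2 → C_1 acts by ∂[p,q,r] = [q,r] − [p,r] + [p,q]. For instance
  ∂PWX = WX − PX + PW,
  ∂RSU = SU − RU + RS.
The resulting 27×18 matrix has rank 18, and its Smith normal form has invariant factors (1,1,1,1,1,1,1,1,1,1,1,1,1,1,1,1,1,2).

Reading off H_k = ker ∂_k / im ∂_{k+1}:

  H_0: rank C_0 − rank ∂_1 = 9 − 8 = 1, and the invariant factors of ∂_1 are all 1, so H_0 = Z.
  H_1: rank ker ∂_1 − rank ∂_2 = (27 − 8) − 18 = 1, and ∂_2 has invariant factor 2 > 1, so H_1 = Z ⊕ Z/2Z.
  H_2: rank ker ∂_2 − rank ∂_3 = (18 − 18) − 0 = 0, and there is no ∂_3, so H_2 = 0.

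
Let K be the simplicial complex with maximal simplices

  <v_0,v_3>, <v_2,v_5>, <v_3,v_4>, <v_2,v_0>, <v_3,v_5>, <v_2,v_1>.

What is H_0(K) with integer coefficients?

H_0 ≅ Z.

Fix the vertex order v_0 < v_1 < v_2 < v_3 < v_4 < v_5 and write every simplex with vertices in increasing order. Then dim K = 1 and the simplices of K are:

  0-simplices (6): [v_0], [v_1], [v_2], [v_3], [v_4], [v_5]
  1-simplices (6): [v_0,v_2], [v_0,v_3], [v_1,v_2], [v_2,v_5], [v_3,v_4], [v_3,v_5]

giving chain groups C_0 ≅ Z^6, C_1 ≅ Z^6.

∂_1: C_1 → C_0 is given by ∂[p,q] = [q] − [p].
This gives a 6×6 integer matrix of rank 5; reducing to Smith normal form yields diagonal entries (1,1,1,1,1).

Now H_k = ker ∂_k / im ∂_{k+1}, so:

  H_0: rank C_0 − rank ∂_1 = 6 − 5 = 1, and the invariant factors of ∂_1 are all 1, so H_0 = Z.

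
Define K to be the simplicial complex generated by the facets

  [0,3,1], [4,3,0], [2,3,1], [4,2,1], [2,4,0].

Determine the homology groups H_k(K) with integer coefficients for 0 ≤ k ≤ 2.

K has 5 vertices, 10 edges, 5 triangles.
rank ∂_0 = 0, rank ∂_1 = 4 ⇒ b_0 = 5 − 0 − 4 = 1; all invariant factors of ∂_1 are 1 so no torsion. So H_0 = Z.
rank ∂_1 = 4, rank ∂_2 = 5 ⇒ b_1 = 10 − 4 − 5 = 1; all invariant factors of ∂_2 are 1 so no torsion. So H_1 = Z.
rank ∂_2 = 5, rank ∂_3 = 0 ⇒ b_2 = 5 − 5 − 0 = 0. So H_2 = 0.

H_0 ≅ Z,  H_1 ≅ Z,  H_2 = 0.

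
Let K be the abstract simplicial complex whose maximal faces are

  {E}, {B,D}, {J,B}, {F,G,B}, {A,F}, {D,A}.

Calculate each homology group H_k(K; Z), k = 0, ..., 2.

H_0 ≅ Z^2,  H_1 ≅ Z,  H_2 = 0.

We work with the vertex ordering A < B < D < E < F < G < J. The simplices of K, each written with vertices in increasing order, are:

  0-simplices (7): A, B, D, E, F, G, J
  1-simplices (7): AD, AF, BD, BF, BG, BJ, FG
  2-simplices (1): BFG

Hence C_0 ≅ Z^7, C_1 ≅ Z^7, C_2 ≅ Z^1.

∂_1: C_1 → C_0 is given by ∂[p,q] = [q] − [p]. For instance
  ∂BF = F − B.
The 7×7 boundary matrix has rank 5 and Smith normal form diag(1,1,1,1,1).

Boundary ∂_2: C_2 → C_1 acts by ∂[p,q,r] = [q,r] − [p,r] + [p,q]. For instance
  ∂BFG = FG − BG + BF.
This gives a 7×1 integer matrix of rank 1; reducing to Smith normal form yields diagonal entries (1).

Reading off H_k = ker ∂_k / im ∂_{k+1}:

  H_0: rank C_0 − rank ∂_1 = 7 − 5 = 2, and the invariant factors of ∂_1 are all 1, so H_0 = Z^2.
  H_1: rank ker ∂_1 − rank ∂_2 = (7 − 5) − 1 = 1, and the invariant factors of ∂_2 are all 1, so H_1 = Z.
  H_2: rank ker ∂_2 − rank ∂_3 = (1 − 1) − 0 = 0, and there is no ∂_3, so H_2 = 0.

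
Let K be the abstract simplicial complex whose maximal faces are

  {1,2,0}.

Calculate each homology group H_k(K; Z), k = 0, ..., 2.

H_0 ≅ Z,  H_1 = 0,  H_2 = 0.

K has 3 vertices, 3 edges, 1 triangle.
rank ∂_0 = 0, rank ∂_1 = 2 ⇒ b_0 = 3 − 0 − 2 = 1; all invariant factors of ∂_1 are 1 so no torsion. So H_0 ≅ Z.
rank ∂_1 = 2, rank ∂_2 = 1 ⇒ b_1 = 3 − 2 − 1 = 0; all invariant factors of ∂_2 are 1 so no torsion. So H_1 ≅ 0.
rank ∂_2 = 1, rank ∂_3 = 0 ⇒ b_2 = 1 − 1 − 0 = 0. So H_2 ≅ 0.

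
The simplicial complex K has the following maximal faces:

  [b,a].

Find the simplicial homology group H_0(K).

K has 2 vertices, 1 edge.
rank ∂_0 = 0, rank ∂_1 = 1 ⇒ b_0 = 2 − 0 − 1 = 1; all invariant factors of ∂_1 are 1 so no torsion. So H_0 ≅ Z.

H_0 = Z.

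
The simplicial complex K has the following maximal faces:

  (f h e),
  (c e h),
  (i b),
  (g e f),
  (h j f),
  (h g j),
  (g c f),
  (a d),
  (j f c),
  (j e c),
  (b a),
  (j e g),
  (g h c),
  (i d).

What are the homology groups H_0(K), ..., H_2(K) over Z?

H_0 ≅ Z^2,  H_1 ≅ Z ⊕ Z/2,  H_2 = 0.

We work with the vertex ordering a < b < c < d < e < f < g < h < i < j. The simplices of K, each written with vertices in increasing order, are:

  0-simplices (10): a, b, c, d, e, f, g, h, i, j
  1-simplices (19): ab, ad, bi, ce, cf, cg, ch, cj, di, ef, eg, eh, ej, fg, fh, fj, gh, gj, hj
  2-simplices (10): ceh, cej, cfg, cfj, cgh, efg, efh, egj, fhj, ghj

so the chain groups are C_0 ≅ Z^10, C_1 ≅ Z^19, C_2 ≅ Z^10.

Boundary ∂_1: C_1 → C_0 maps an edge to its endpoints' difference, ∂[p,q] = q − p.
The 10×19 boundary matrix has rank 8 and Smith normal form diag(1,1,1,1,1,1,1,1).

Boundary ∂_2: C_2 → C_1 maps a triangle to the signed sum of its edges. For instance
  ∂ceh = eh − ch + ce,
  ∂cfg = fg − cg + cf.
The 19×10 boundary matrix has rank 10 and Smith normal form diag(1,1,1,1,1,1,1,1,1,2).

From H_k ≅ ker(∂_k) / im(∂_{k+1}) we obtain:

  H_0: rank C_0 − rank ∂_1 = 10 − 8 = 2, and the invariant factors of ∂_1 are all 1, so H_0 = Z^2.
  H_1: rank ker ∂_1 − rank ∂_2 = (19 − 8) − 10 = 1, and ∂_2 has invariant factor 2 > 1, so H_1 = Z ⊕ Z/2.
  H_2: rank ker ∂_2 − rank ∂_3 = (10 − 10) − 0 = 0, and there is no ∂_3, so H_2 = 0.

As a check, the Euler characteristic is 10 − 19 + 10 = 1, which agrees with 2 − 1 + 0 = 1.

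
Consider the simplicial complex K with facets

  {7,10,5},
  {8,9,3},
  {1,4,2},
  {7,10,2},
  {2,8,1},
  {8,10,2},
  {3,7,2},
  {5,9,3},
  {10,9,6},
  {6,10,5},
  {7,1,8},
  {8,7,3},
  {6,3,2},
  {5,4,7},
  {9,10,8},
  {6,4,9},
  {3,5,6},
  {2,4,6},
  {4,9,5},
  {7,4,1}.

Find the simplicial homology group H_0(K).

H_0 = Z.

K has 10 vertices, 30 edges, 20 triangles.
rank ∂_0 = 0, rank ∂_1 = 9 ⇒ b_0 = 10 − 0 − 9 = 1; all invariant factors of ∂_1 are 1 so no torsion. So H_0 ≅ Z.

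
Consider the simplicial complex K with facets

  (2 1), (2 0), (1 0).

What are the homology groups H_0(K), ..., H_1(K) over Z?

H_0 = Z,  H_1 = Z.

Fix the vertex order 0 < 1 < 2 and write every simplex with vertices in increasing order. Then dim K = 1 and the simplices of K are:

  0-simplices (3): [0], [1], [2]
  1-simplices (3): [0,1], [0,2], [1,2]

so the chain groups are C_0 ≅ Z^3, C_1 ≅ Z^3.

The boundary map ∂_1: C_1 → C_0 sends each edge [p,q] (with p < q) to q − p.
The 3×3 boundary matrix has rank 2 and Smith normal form diag(1,1).

Computing H_k = (kernel of ∂_k) / (image of ∂_{k+1}):

  H_0: rank C_0 − rank ∂_1 = 3 − 2 = 1, and the invariant factors of ∂_1 are all 1, so H_0 ≅ Z.
  H_1: rank ker ∂_1 − rank ∂_2 = (3 − 2) − 0 = 1, and there is no ∂_2, so H_1 ≅ Z.

As a check, the Euler characteristic is 3 − 3 = 0, which agrees with 1 − 1 = 0.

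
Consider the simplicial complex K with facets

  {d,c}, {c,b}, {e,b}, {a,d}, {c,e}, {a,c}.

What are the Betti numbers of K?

Fix the vertex order a < b < c < d < e and write every simplex with vertices in increasing order. Then dim K = 1 and the simplices of K are:

  0-simplices (5): a, b, c, d, e
  1-simplices (6): ac, ad, bc, be, cd, ce

giving chain groups C_0 ≅ Z^5, C_1 ≅ Z^6.

∂_1: C_1 → C_0 is given by ∂[p,q] = [q] − [p]. For instance
  ∂ad = d − a.
The 5×6 boundary matrix has rank 4 and Smith normal form diag(1,1,1,1).

From H_k ≅ ker(∂_k) / im(∂_{k+1}) we obtain:

  H_0: rank C_0 − rank ∂_1 = 5 − 4 = 1, and the invariant factors of ∂_1 are all 1, so H_0 = Z.
  H_1: rank ker ∂_1 − rank ∂_2 = (6 − 4) − 0 = 2, and there is no ∂_2, so H_1 = Z^2.

Hence the Betti numbers are b_0 = 1, b_1 = 2.

b_0 = 1, b_1 = 2.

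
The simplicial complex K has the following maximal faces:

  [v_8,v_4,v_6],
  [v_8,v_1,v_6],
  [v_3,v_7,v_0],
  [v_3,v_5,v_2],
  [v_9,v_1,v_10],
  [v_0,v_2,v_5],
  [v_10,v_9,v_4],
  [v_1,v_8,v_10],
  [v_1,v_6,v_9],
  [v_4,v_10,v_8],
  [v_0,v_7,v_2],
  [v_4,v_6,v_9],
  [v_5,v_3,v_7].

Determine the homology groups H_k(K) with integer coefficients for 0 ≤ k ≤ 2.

Order the vertices as v_0 < v_1 < v_2 < v_3 < v_4 < v_5 < v_6 < v_7 < v_8 < v_9 < v_10. Listing each simplex with vertices in this order, K has dimension 2 with simplices:

  0-simplices (11): [v_0], [v_1], [v_2], [v_3], [v_4], [v_5], [v_6], [v_7], [v_8], [v_9], [v_10]
  1-simplices (22): (22 of them)
  2-simplices (13): (13 of them)

giving chain groups C_0 ≅ Z^11, C_1 ≅ Z^22, C_2 ≅ Z^13.

Boundary ∂_1: C_1 → C_0 maps an edge to its endpoints' difference, ∂[p,q] = q − p. For instance
  ∂[v_4,v_9] = [v_9] − [v_4].
The 11×22 boundary matrix has rank 9 and Smith normal form diag(1,1,1,1,1,1,1,1,1).

∂_2: C_2 → C_1 sends each 2-simplex [p,q,r] to [q,r] − [p,r] + [p,q]. For instance
  ∂[v_1,v_6,v_9] = [v_6,v_9] − [v_1,v_9] + [v_1,v_6],
  ∂[v_2,v_3,v_5] = [v_3,v_5] − [v_2,v_5] + [v_2,v_3].
As a 22×13 matrix over Z this has rank 12, with invariant factors (1,1,1,1,1,1,1,1,1,1,1,1).

Computing H_k = (kernel of ∂_k) / (image of ∂_{k+1}):

  H_0: rank C_0 − rank ∂_1 = 11 − 9 = 2, and the invariant factors of ∂_1 are all 1, so H_0 ≅ Z^2.
  H_1: rank ker ∂_1 − rank ∂_2 = (22 − 9) − 12 = 1, and the invariant factors of ∂_2 are all 1, so H_1 ≅ Z.
  H_2: rank ker ∂_2 − rank ∂_3 = (13 − 12) − 0 = 1, and there is no ∂_3, so H_2 ≅ Z.

H_0 = Z^2,  H_1 = Z,  H_2 = Z.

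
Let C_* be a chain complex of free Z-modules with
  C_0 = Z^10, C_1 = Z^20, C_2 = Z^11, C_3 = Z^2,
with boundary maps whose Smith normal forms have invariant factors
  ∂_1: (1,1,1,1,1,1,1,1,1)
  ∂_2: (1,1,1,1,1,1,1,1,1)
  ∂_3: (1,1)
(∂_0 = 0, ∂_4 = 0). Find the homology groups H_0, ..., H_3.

H_0 ≅ Z,  H_1 ≅ Z^2,  H_2 = 0,  H_3 = 0.

H_0: b_0 = 10 − 0 − 9 = 1; torsion from ∂_1 factors > 1: none. So H_0 ≅ Z.
H_1: b_1 = 20 − 9 − 9 = 2; torsion from ∂_2 factors > 1: none. So H_1 ≅ Z^2.
H_2: b_2 = 11 − 9 − 2 = 0; torsion from ∂_3 factors > 1: none. So H_2 ≅ 0.
H_3: b_3 = 2 − 2 − 0 = 0; torsion from ∂_4 factors > 1: none. So H_3 ≅ 0.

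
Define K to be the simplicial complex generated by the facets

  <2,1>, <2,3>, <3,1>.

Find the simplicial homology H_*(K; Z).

K has 3 vertices, 3 edges.
rank ∂_0 = 0, rank ∂_1 = 2 ⇒ b_0 = 3 − 0 − 2 = 1; all invariant factors of ∂_1 are 1 so no torsion. So H_0 = Z.
rank ∂_1 = 2, rank ∂_2 = 0 ⇒ b_1 = 3 − 2 − 0 = 1. So H_1 = Z.

H_0 = Z,  H_1 = Z.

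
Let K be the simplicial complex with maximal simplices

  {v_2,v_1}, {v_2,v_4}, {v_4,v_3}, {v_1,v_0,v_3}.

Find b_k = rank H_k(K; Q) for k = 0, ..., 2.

Fix the vertex order v_0 < v_1 < v_2 < v_3 < v_4 and write every simplex with vertices in increasing order. Then dim K = 2 and the simplices of K are:

  0-simplices (5): [v_0], [v_1], [v_2], [v_3], [v_4]
  1-simplices (6): [v_0,v_1], [v_0,v_3], [v_1,v_2], [v_1,v_3], [v_2,v_4], [v_3,v_4]
  2-simplices (1): [v_0,v_1,v_3]

giving chain groups C_0 ≅ Z^5, C_1 ≅ Z^6, C_2 ≅ Z^1.

∂_1: C_1 → C_0 maps an edge to its endpoints' difference, ∂[p,q] = q − p. For instance
  ∂[v_1,v_3] = [v_3] − [v_1].
The resulting 5×6 matrix has rank 4, and its Smith normal form has invariant factors (1,1,1,1).

∂_2: C_2 → C_1 maps a triangle to the signed sum of its edges. For instance
  ∂[v_0,v_1,v_3] = [v_1,v_3] − [v_0,v_3] + [v_0,v_1].
The resulting 6×1 matrix has rank 1, and its Smith normal form has invariant factors (1).

From H_k ≅ ker(∂_k) / im(∂_{k+1}) we obtain:

  H_0: rank C_0 − rank ∂_1 = 5 − 4 = 1, and the invariant factors of ∂_1 are all 1, so H_0 ≅ Z.
  H_1: rank ker ∂_1 − rank ∂_2 = (6 − 4) − 1 = 1, and the invariant factors of ∂_2 are all 1, so H_1 ≅ Z.
  H_2: rank ker ∂_2 − rank ∂_3 = (1 − 1) − 0 = 0, and there is no ∂_3, so H_2 ≅ 0.

Hence the Betti numbers are b_0 = 1, b_1 = 1, b_2 = 0.

b_0 = 1, b_1 = 1, b_2 = 0.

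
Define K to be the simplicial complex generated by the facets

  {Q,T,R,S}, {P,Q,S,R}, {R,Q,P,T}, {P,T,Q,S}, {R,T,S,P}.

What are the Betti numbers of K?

We work with the vertex ordering P < Q < R < S < T. The simplices of K, each written with vertices in increasing order, are:

  0-simplices (5): P, Q, R, S, T
  1-simplices (10): PQ, PR, PS, PT, QR, QS, QT, RS, RT, ST
  2-simplices (10): PQR, PQS, PQT, PRS, PRT, PST, QRS, QRT, QST, RST
  3-simplices (5): PQRS, PQRT, PQST, PRST, QRST

so the chain groups are C_0 ≅ Z^5, C_1 ≅ Z^10, C_2 ≅ Z^10, C_3 ≅ Z^5.

The boundary map ∂_1: C_1 → C_0 maps an edge to its endpoints' difference, ∂[p,q] = q − p. For instance
  ∂PQ = Q − P.
The resulting 5×10 matrix has rank 4, and its Smith normal form has invariant factors (1,1,1,1).

Boundary ∂_2: C_2 → C_1 maps a triangle to the signed sum of its edges. For instance
  ∂QRS = RS − QS + QR,
  ∂PRS = RS − PS + PR.
As a 10×10 matrix over Z this has rank 6, with invariant factors (1,1,1,1,1,1).

∂_3: C_3 → C_2 sends each 3-simplex σ to the alternating sum Σ_i (−1)^i (σ with its i-th vertex removed). For instance
  ∂QRST = RST − QST + QRT − QRS,
  ∂PQRT = QRT − PRT + PQT − PQR.
This gives a 10×5 integer matrix of rank 4; reducing to Smith normal form yields diagonal entries (1,1,1,1).

From H_k ≅ ker(∂_k) / im(∂_{k+1}) we obtain:

  H_0: rank C_0 − rank ∂_1 = 5 − 4 = 1, and the invariant factors of ∂_1 are all 1, so H_0 = Z.
  H_1: rank ker ∂_1 − rank ∂_2 = (10 − 4) − 6 = 0, and the invariant factors of ∂_2 are all 1, so H_1 = 0.
  H_2: rank ker ∂_2 − rank ∂_3 = (10 − 6) − 4 = 0, and the invariant factors of ∂_3 are all 1, so H_2 = 0.
  H_3: rank ker ∂_3 − rank ∂_4 = (5 − 4) − 0 = 1, and there is no ∂_4, so H_3 = Z.

As a check, the Euler characteristic is 5 − 10 + 10 − 5 = 0, which agrees with 1 − 0 + 0 − 1 = 0.
(K is a triangulation of the 3-sphere S^3.)

Hence the Betti numbers are b_0 = 1, b_1 = 0, b_2 = 0, b_3 = 1.

b_0 = 1, b_1 = 0, b_2 = 0, b_3 = 1.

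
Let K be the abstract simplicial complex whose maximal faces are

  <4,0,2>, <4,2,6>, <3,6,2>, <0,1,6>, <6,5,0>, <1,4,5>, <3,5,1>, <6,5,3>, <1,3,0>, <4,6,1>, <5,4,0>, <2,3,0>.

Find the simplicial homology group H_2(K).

H_2 = 0.

We work with the vertex ordering 0 < 1 < 2 < 3 < 4 < 5 < 6. The simplices of K, each written with vertices in increasing order, are:

  0-simplices (7): [0], [1], [2], [3], [4], [5], [6]
  1-simplices (18): [0,1], [0,2], [0,3], [0,4], [0,5], [0,6], [1,3], [1,4], [1,5], [1,6], [2,3], [2,4], [2,6], [3,5], [3,6], [4,5], [4,6], [5,6]
  2-simplices (12): [0,1,3], [0,1,6], [0,2,3], [0,2,4], [0,4,5], [0,5,6], [1,3,5], [1,4,5], [1,4,6], [2,3,6], [2,4,6], [3,5,6]

so the chain groups are C_0 ≅ Z^7, C_1 ≅ Z^18, C_2 ≅ Z^12.

The boundary map ∂_1: C_1 → C_0 sends each edge [p,q] (with p < q) to q − p.
The 7×18 boundary matrix has rank 6 and Smith normal form diag(1,1,1,1,1,1).

∂_2: C_2 → C_1 sends each 2-simplex [p,q,r] to [q,r] − [p,r] + [p,q]. For instance
  ∂[0,1,6] = [1,6] − [0,6] + [0,1],
  ∂[0,4,5] = [4,5] − [0,5] + [0,4].
This gives a 18×12 integer matrix of rank 12; reducing to Smith normal form yields diagonal entries (1,1,1,1,1,1,1,1,1,1,1,2).

Reading off H_k = ker ∂_k / im ∂_{k+1}:

  H_2: rank ker ∂_2 − rank ∂_3 = (12 − 12) − 0 = 0, and there is no ∂_3, so H_2 ≅ 0.

(K is a triangulation of the real projective plane RP^2.)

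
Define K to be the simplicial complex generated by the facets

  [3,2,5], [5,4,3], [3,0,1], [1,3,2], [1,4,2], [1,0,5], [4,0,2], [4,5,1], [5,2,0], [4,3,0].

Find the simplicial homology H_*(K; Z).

We work with the vertex ordering 0 < 1 < 2 < 3 < 4 < 5. The simplices of K, each written with vertices in increasing order, are:

  0-simplices (6): [0], [1], [2], [3], [4], [5]
  1-simplices (15): [0,1], [0,2], [0,3], [0,4], [0,5], [1,2], [1,3], [1,4], [1,5], [2,3], [2,4], [2,5], [3,4], [3,5], [4,5]
  2-simplices (10): [0,1,3], [0,1,5], [0,2,4], [0,2,5], [0,3,4], [1,2,3], [1,2,4], [1,4,5], [2,3,5], [3,4,5]

Hence C_0 ≅ Z^6, C_1 ≅ Z^15, C_2 ≅ Z^10.

∂_1: C_1 → C_0 is given by ∂[p,q] = [q] − [p]. For instance
  ∂[2,4] = [4] − [2].
The 6×15 boundary matrix has rank 5 and Smith normal form diag(1,1,1,1,1).

∂_2: C_2 → C_1 acts by ∂[p,q,r] = [q,r] − [p,r] + [p,q]. For instance
  ∂[1,2,4] = [2,4] − [1,4] + [1,2],
  ∂[0,2,4] = [2,4] − [0,4] + [0,2].
The 15×10 boundary matrix has rank 10 and Smith normal form diag(1,1,1,1,1,1,1,1,1,2).

Now H_k = ker ∂_k / im ∂_{k+1}, so:

  H_0: rank C_0 − rank ∂_1 = 6 − 5 = 1, and the invariant factors of ∂_1 are all 1, so H_0 ≅ Z.
  H_1: rank ker ∂_1 − rank ∂_2 = (15 − 5) − 10 = 0, and ∂_2 has invariant factor 2 > 1, so H_1 ≅ Z/2.
  H_2: rank ker ∂_2 − rank ∂_3 = (10 − 10) − 0 = 0, and there is no ∂_3, so H_2 ≅ 0.

(K is a triangulation of the real projective plane RP^2.)

H_0 ≅ Z,  H_1 ≅ Z/2,  H_2 = 0.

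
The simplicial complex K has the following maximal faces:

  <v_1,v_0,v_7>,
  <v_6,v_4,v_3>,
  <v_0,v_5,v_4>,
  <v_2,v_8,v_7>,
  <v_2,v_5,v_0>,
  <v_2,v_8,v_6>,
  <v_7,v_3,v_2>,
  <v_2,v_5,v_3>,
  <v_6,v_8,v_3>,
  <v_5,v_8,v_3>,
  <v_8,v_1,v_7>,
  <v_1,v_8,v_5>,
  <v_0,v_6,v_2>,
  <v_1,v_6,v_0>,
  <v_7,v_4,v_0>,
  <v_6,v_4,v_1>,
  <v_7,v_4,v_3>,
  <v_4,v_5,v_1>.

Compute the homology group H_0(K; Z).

H_0 ≅ Z.

K has 9 vertices, 27 edges, 18 triangles.
rank ∂_0 = 0, rank ∂_1 = 8 ⇒ b_0 = 9 − 0 − 8 = 1; all invariant factors of ∂_1 are 1 so no torsion. So H_0 ≅ Z.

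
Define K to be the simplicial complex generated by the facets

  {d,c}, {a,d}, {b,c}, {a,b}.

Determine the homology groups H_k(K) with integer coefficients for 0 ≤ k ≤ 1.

We work with the vertex ordering a < b < c < d. The simplices of K, each written with vertices in increasing order, are:

  0-simplices (4): a, b, c, d
  1-simplices (4): ab, ad, bc, cd

so the chain groups are C_0 ≅ Z^4, C_1 ≅ Z^4.

The boundary map ∂_1: C_1 → C_0 is given by ∂[p,q] = [q] − [p]. For instance
  ∂bc = c − b.
This gives a 4×4 integer matrix of rank 3; reducing to Smith normal form yields diagonal entries (1,1,1).

Reading off H_k = ker ∂_k / im ∂_{k+1}:

  H_0: rank C_0 − rank ∂_1 = 4 − 3 = 1, and the invariant factors of ∂_1 are all 1, so H_0 = Z.
  H_1: rank ker ∂_1 − rank ∂_2 = (4 − 3) − 0 = 1, and there is no ∂_2, so H_1 = Z.

(K is a triangulation of the circle S^1.)

H_0 = Z,  H_1 = Z.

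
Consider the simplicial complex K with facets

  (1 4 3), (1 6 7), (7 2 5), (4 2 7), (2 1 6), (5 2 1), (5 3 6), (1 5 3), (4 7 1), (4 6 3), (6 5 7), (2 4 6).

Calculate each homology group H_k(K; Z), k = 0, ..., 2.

H_0 = Z,  H_1 = Z/2,  H_2 = 0.

We work with the vertex ordering 1 < 2 < 3 < 4 < 5 < 6 < 7. The simplices of K, each written with vertices in increasing order, are:

  0-simplices (7): [1], [2], [3], [4], [5], [6], [7]
  1-simplices (18): [1,2], [1,3], [1,4], [1,5], [1,6], [1,7], [2,4], [2,5], [2,6], [2,7], [3,4], [3,5], [3,6], [4,6], [4,7], [5,6], [5,7], [6,7]
  2-simplices (12): [1,2,5], [1,2,6], [1,3,4], [1,3,5], [1,4,7], [1,6,7], [2,4,6], [2,4,7], [2,5,7], [3,4,6], [3,5,6], [5,6,7]

so the chain groups are C_0 ≅ Z^7, C_1 ≅ Z^18, C_2 ≅ Z^12.

Boundary ∂_1: C_1 → C_0 maps an edge to its endpoints' difference, ∂[p,q] = q − p.
The 7×18 boundary matrix has rank 6 and Smith normal form diag(1,1,1,1,1,1).

∂_2: C_2 → C_1 acts by ∂[p,q,r] = [q,r] − [p,r] + [p,q]. For instance
  ∂[2,4,6] = [4,6] − [2,6] + [2,4],
  ∂[1,3,4] = [3,4] − [1,4] + [1,3].
The resulting 18×12 matrix has rank 12, and its Smith normal form has invariant factors (1,1,1,1,1,1,1,1,1,1,1,2).

Computing H_k = (kernel of ∂_k) / (image of ∂_{k+1}):

  H_0: rank C_0 − rank ∂_1 = 7 − 6 = 1, and the invariant factors of ∂_1 are all 1, so H_0 ≅ Z.
  H_1: rank ker ∂_1 − rank ∂_2 = (18 − 6) − 12 = 0, and ∂_2 has invariant factor 2 > 1, so H_1 ≅ Z/2.
  H_2: rank ker ∂_2 − rank ∂_3 = (12 − 12) − 0 = 0, and there is no ∂_3, so H_2 ≅ 0.

As a check, the Euler characteristic is 7 − 18 + 12 = 1, which agrees with 1 − 0 + 0 = 1.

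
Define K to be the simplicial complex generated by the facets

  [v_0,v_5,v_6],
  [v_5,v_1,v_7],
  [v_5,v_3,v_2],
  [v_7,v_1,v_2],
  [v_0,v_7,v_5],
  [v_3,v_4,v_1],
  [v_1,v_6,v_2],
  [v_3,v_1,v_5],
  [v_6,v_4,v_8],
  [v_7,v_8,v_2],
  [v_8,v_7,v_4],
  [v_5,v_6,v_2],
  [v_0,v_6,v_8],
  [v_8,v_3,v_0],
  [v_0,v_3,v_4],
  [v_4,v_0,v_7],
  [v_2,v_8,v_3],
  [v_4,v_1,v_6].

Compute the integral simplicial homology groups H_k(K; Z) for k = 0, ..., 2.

We work with the vertex ordering v_0 < v_1 < v_2 < v_3 < v_4 < v_5 < v_6 < v_7 < v_8. The simplices of K, each written with vertices in increasing order, are:

  0-simplices (9): [v_0], [v_1], [v_2], [v_3], [v_4], [v_5], [v_6], [v_7], [v_8]
  1-simplices (27): (27 of them)
  2-simplices (18): (18 of them)

giving chain groups C_0 ≅ Z^9, C_1 ≅ Z^27, C_2 ≅ Z^18.

Boundary ∂_1: C_1 → C_0 maps an edge to its endpoints' difference, ∂[p,q] = q − p.
This gives a 9×27 integer matrix of rank 8; reducing to Smith normal form yields diagonal entries (1,1,1,1,1,1,1,1).

∂_2: C_2 → C_1 maps a triangle to the signed sum of its edges. For instance
  ∂[v_2,v_5,v_6] = [v_5,v_6] − [v_2,v_6] + [v_2,v_5],
  ∂[v_2,v_7,v_8] = [v_7,v_8] − [v_2,v_8] + [v_2,v_7].
This gives a 27×18 integer matrix of rank 18; reducing to Smith normal form yields diagonal entries (1,1,1,1,1,1,1,1,1,1,1,1,1,1,1,1,1,2).

Now H_k = ker ∂_k / im ∂_{k+1}, so:

  H_0: rank C_0 − rank ∂_1 = 9 − 8 = 1, and the invariant factors of ∂_1 are all 1, so H_0 = Z.
  H_1: rank ker ∂_1 − rank ∂_2 = (27 − 8) − 18 = 1, and ∂_2 has invariant factor 2 > 1, so H_1 = Z ⊕ Z/2.
  H_2: rank ker ∂_2 − rank ∂_3 = (18 − 18) − 0 = 0, and there is no ∂_3, so H_2 = 0.

As a check, the Euler characteristic is 9 − 27 + 18 = 0, which agrees with 1 − 1 + 0 = 0.
(K is a triangulation of the Klein bottle.)

H_0 = Z,  H_1 = Z ⊕ Z/2,  H_2 = 0.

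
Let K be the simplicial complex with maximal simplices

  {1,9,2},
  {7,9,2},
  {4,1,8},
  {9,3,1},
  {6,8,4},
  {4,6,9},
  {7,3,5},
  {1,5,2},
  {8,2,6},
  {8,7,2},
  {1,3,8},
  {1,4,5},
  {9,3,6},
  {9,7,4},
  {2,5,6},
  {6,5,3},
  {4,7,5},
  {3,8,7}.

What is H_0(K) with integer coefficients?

We work with the vertex ordering 1 < 2 < 3 < 4 < 5 < 6 < 7 < 8 < 9. The simplices of K, each written with vertices in increasing order, are:

  0-simplices (9): [1], [2], [3], [4], [5], [6], [7], [8], [9]
  1-simplices (27): (27 of them)
  2-simplices (18): [1,2,5], [1,2,9], [1,3,8], [1,3,9], [1,4,5], [1,4,8], [2,5,6], [2,6,8], [2,7,8], [2,7,9], [3,5,6], [3,5,7], [3,6,9], [3,7,8], [4,5,7], [4,6,8], [4,6,9], [4,7,9]

giving chain groups C_0 ≅ Z^9, C_1 ≅ Z^27, C_2 ≅ Z^18.

Boundary ∂_1: C_1 → C_0 is given by ∂[p,q] = [q] − [p].
As a 9×27 matrix over Z this has rank 8, with invariant factors (1,1,1,1,1,1,1,1).

∂_2: C_2 → C_1 sends each 2-simplex [p,q,r] to [q,r] − [p,r] + [p,q]. For instance
  ∂[2,5,6] = [5,6] − [2,6] + [2,5],
  ∂[1,3,9] = [3,9] − [1,9] + [1,3].
The resulting 27×18 matrix has rank 17, and its Smith normal form has invariant factors (1,1,1,1,1,1,1,1,1,1,1,1,1,1,1,1,1).

Reading off H_k = ker ∂_k / im ∂_{k+1}:

  H_0: rank C_0 − rank ∂_1 = 9 − 8 = 1, and the invariant factors of ∂_1 are all 1, so H_0 ≅ Z.

H_0 ≅ Z.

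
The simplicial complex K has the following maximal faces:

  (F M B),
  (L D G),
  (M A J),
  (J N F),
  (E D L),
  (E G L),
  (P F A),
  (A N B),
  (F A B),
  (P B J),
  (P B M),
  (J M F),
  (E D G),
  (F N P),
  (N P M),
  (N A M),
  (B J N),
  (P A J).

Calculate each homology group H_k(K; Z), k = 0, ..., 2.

H_0 ≅ Z^2,  H_1 ≅ Z^2,  H_2 ≅ Z^2.

Fix the vertex order A < B < D < E < F < G < J < L < M < N < P and write every simplex with vertices in increasing order. Then dim K = 2 and the simplices of K are:

  0-simplices (11): A, B, D, E, F, G, J, L, M, N, P
  1-simplices (27): AB, AF, AJ, AM, AN, AP, BF, BJ, BM, BN, BP, DE, DG, DL, EG, EL, FJ, FM, FN, FP, GL, JM, JN, JP, MN, MP, NP
  2-simplices (18): ABF, ABN, AFP, AJM, AJP, AMN, BFM, BJN, BJP, BMP, DEG, DEL, DGL, EGL, FJM, FJN, FNP, MNP

giving chain groups C_0 ≅ Z^11, C_1 ≅ Z^27, C_2 ≅ Z^18.

Boundary ∂_1: C_1 → C_0 is given by ∂[p,q] = [q] − [p]. For instance
  ∂MP = P − M.
This gives a 11×27 integer matrix of rank 9; reducing to Smith normal form yields diagonal entries (1,1,1,1,1,1,1,1,1).

The boundary map ∂_2: C_2 → C_1 sends each 2-simplex [p,q,r] to [q,r] − [p,r] + [p,q]. For instance
  ∂BMP = MP − BP + BM,
  ∂MNP = NP − MP + MN.
As a 27×18 matrix over Z this has rank 16, with invariant factors (1,1,1,1,1,1,1,1,1,1,1,1,1,1,1,1).

Computing H_k = (kernel of ∂_k) / (image of ∂_{k+1}):

  H_0: rank C_0 − rank ∂_1 = 11 − 9 = 2, and the invariant factors of ∂_1 are all 1, so H_0 ≅ Z^2.
  H_1: rank ker ∂_1 − rank ∂_2 = (27 − 9) − 16 = 2, and the invariant factors of ∂_2 are all 1, so H_1 ≅ Z^2.
  H_2: rank ker ∂_2 − rank ∂_3 = (18 − 16) − 0 = 2, and there is no ∂_3, so H_2 ≅ Z^2.

As a check, the Euler characteristic is 11 − 27 + 18 = 2, which agrees with 2 − 2 + 2 = 2.
(K is a triangulation of the disjoint union of the 2-sphere S^2 and the torus T^2.)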